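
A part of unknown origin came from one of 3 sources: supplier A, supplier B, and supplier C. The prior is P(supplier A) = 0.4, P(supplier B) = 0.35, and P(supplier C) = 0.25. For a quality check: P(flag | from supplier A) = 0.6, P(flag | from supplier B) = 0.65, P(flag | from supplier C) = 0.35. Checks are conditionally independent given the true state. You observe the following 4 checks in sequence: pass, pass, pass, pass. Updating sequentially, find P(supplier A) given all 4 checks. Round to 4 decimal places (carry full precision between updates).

0.1703

After 'pass': normaliser = 0.4·0.4000 + 0.35·0.3500 + 0.65·0.2500; P(supplier A) ≈ 0.3596, P(supplier B) ≈ 0.2753, P(supplier C) ≈ 0.3652
After 'pass': normaliser = 0.4·0.3596 + 0.35·0.2753 + 0.65·0.3652; P(supplier A) ≈ 0.3012, P(supplier B) ≈ 0.2018, P(supplier C) ≈ 0.4971
After 'pass': normaliser = 0.4·0.3012 + 0.35·0.2018 + 0.65·0.4971; P(supplier A) ≈ 0.2343, P(supplier B) ≈ 0.1373, P(supplier C) ≈ 0.6284
After 'pass': normaliser = 0.4·0.2343 + 0.35·0.1373 + 0.65·0.6284; P(supplier A) ≈ 0.1703, P(supplier B) ≈ 0.0874, P(supplier C) ≈ 0.7423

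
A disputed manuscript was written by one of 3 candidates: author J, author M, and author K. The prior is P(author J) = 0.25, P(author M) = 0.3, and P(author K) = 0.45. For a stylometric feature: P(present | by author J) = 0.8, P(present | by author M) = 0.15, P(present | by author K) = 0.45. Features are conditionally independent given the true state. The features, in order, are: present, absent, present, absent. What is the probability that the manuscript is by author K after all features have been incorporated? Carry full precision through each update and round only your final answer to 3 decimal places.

After 'present': normaliser = 0.8·0.2500 + 0.15·0.3000 + 0.45·0.4500; P(author J) ≈ 0.4469, P(author M) ≈ 0.1006, P(author K) ≈ 0.4525
After 'absent': normaliser = 0.2·0.4469 + 0.85·0.1006 + 0.55·0.4525; P(author J) ≈ 0.2109, P(author M) ≈ 0.2017, P(author K) ≈ 0.5873
After 'present': normaliser = 0.8·0.2109 + 0.15·0.2017 + 0.45·0.5873; P(author J) ≈ 0.3642, P(author M) ≈ 0.0653, P(author K) ≈ 0.5705
After 'absent': normaliser = 0.2·0.3642 + 0.85·0.0653 + 0.55·0.5705; P(author J) ≈ 0.1648, P(author M) ≈ 0.1256, P(author K) ≈ 0.7097

0.710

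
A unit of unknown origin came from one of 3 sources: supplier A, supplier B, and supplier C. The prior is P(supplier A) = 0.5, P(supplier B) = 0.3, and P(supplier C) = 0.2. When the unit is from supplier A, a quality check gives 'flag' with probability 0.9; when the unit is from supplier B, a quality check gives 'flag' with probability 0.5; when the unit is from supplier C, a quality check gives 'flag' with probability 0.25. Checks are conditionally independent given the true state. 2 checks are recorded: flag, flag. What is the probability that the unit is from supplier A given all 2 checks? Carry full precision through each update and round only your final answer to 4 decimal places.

0.8223

After 'flag': normaliser = 0.9·0.5000 + 0.5·0.3000 + 0.25·0.2000; P(supplier A) ≈ 0.6923, P(supplier B) ≈ 0.2308, P(supplier C) ≈ 0.0769
After 'flag': normaliser = 0.9·0.6923 + 0.5·0.2308 + 0.25·0.0769; P(supplier A) ≈ 0.8223, P(supplier B) ≈ 0.1523, P(supplier C) ≈ 0.0254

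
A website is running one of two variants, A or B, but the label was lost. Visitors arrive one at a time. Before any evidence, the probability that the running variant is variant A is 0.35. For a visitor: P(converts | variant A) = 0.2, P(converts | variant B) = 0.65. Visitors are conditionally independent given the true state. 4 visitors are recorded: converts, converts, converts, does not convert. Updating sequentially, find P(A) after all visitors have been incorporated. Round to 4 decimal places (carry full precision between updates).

Each posterior becomes the prior for the next update.
After 'converts': P(A) = 0.2·0.3500 / (0.2·0.3500 + 0.65·0.6500) ≈ 0.1421
After 'converts': P(A) = 0.2·0.1421 / (0.2·0.1421 + 0.65·0.8579) ≈ 0.0485
After 'converts': P(A) = 0.2·0.0485 / (0.2·0.0485 + 0.65·0.9515) ≈ 0.0154
After 'does not convert': P(A) = 0.8·0.0154 / (0.8·0.0154 + 0.35·0.9846) ≈ 0.0346

0.0346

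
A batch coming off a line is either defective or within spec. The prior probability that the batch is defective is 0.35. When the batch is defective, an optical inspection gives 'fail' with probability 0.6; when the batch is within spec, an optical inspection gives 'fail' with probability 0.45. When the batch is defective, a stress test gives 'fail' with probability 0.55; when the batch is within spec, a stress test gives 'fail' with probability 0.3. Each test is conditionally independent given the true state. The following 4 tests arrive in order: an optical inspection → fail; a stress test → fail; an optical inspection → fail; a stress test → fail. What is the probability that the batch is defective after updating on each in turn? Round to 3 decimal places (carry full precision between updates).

Each posterior becomes the prior for the next update.
After an optical inspection='fail': P(defective) = 0.6·0.3500 / (0.6·0.3500 + 0.45·0.6500) ≈ 0.4179
After a stress test='fail': P(defective) = 0.55·0.4179 / (0.55·0.4179 + 0.3·0.5821) ≈ 0.5683
After an optical inspection='fail': P(defective) = 0.6·0.5683 / (0.6·0.5683 + 0.45·0.4317) ≈ 0.6370
After a stress test='fail': P(defective) = 0.55·0.6370 / (0.55·0.6370 + 0.3·0.3630) ≈ 0.7629

0.763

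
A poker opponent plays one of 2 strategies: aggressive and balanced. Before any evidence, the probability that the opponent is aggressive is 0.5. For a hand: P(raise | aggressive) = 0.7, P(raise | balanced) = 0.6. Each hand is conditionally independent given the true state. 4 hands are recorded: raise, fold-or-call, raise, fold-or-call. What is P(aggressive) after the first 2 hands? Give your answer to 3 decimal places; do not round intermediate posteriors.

0.467

Each posterior becomes the prior for the next update.
After 'raise': P(aggressive) = 0.7·0.5000 / (0.7·0.5000 + 0.6·0.5000) ≈ 0.5385
After 'fold-or-call': P(aggressive) = 0.3·0.5385 / (0.3·0.5385 + 0.4·0.4615) ≈ 0.4667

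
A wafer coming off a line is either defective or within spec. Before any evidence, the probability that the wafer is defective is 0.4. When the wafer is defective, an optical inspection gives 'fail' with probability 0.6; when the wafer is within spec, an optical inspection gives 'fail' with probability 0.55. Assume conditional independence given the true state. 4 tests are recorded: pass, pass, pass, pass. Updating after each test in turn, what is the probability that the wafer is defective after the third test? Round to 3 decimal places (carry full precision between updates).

After 'pass': P(defective) = 0.4·0.4000 / (0.4·0.4000 + 0.45·0.6000) ≈ 0.3721
After 'pass': P(defective) = 0.4·0.3721 / (0.4·0.3721 + 0.45·0.6279) ≈ 0.3450
After 'pass': P(defective) = 0.4·0.3450 / (0.4·0.3450 + 0.45·0.6550) ≈ 0.3189

0.319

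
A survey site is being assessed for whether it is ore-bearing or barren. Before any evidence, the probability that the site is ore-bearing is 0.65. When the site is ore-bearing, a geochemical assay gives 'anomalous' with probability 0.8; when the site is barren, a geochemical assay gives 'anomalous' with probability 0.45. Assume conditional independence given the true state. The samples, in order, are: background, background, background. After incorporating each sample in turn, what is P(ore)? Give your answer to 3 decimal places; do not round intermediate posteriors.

0.082

Each posterior becomes the prior for the next update.
After 'background': P(ore) = 0.2·0.6500 / (0.2·0.6500 + 0.55·0.3500) ≈ 0.4031
After 'background': P(ore) = 0.2·0.4031 / (0.2·0.4031 + 0.55·0.5969) ≈ 0.1972
After 'background': P(ore) = 0.2·0.1972 / (0.2·0.1972 + 0.55·0.8028) ≈ 0.0820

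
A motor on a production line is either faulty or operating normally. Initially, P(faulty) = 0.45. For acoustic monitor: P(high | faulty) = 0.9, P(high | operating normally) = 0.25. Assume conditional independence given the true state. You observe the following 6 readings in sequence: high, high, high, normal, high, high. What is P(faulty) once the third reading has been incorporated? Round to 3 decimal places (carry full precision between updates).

0.974

After 'high': P(faulty) = 0.9·0.4500 / (0.9·0.4500 + 0.25·0.5500) ≈ 0.7465
After 'high': P(faulty) = 0.9·0.7465 / (0.9·0.7465 + 0.25·0.2535) ≈ 0.9138
After 'high': P(faulty) = 0.9·0.9138 / (0.9·0.9138 + 0.25·0.0862) ≈ 0.9745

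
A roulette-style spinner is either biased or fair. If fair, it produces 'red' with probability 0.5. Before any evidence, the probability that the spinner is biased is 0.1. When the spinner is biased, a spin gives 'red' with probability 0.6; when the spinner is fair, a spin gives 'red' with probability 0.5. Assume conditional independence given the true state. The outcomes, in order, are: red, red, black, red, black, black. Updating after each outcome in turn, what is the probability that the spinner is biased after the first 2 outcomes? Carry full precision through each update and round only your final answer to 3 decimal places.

0.138

After 'red': P(biased) = 0.6·0.1000 / (0.6·0.1000 + 0.5·0.9000) ≈ 0.1176
After 'red': P(biased) = 0.6·0.1176 / (0.6·0.1176 + 0.5·0.8824) ≈ 0.1379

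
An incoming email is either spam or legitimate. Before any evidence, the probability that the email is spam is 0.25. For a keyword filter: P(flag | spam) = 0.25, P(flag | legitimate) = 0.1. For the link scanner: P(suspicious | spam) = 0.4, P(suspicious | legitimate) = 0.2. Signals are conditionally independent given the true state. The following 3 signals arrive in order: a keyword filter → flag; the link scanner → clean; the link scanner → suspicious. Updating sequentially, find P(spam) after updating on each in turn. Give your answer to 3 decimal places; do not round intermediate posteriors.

After a keyword filter='flag': P(spam) = 0.25·0.2500 / (0.25·0.2500 + 0.1·0.7500) ≈ 0.4545
After the link scanner='clean': P(spam) = 0.6·0.4545 / (0.6·0.4545 + 0.8·0.5455) ≈ 0.3846
After the link scanner='suspicious': P(spam) = 0.4·0.3846 / (0.4·0.3846 + 0.2·0.6154) ≈ 0.5556

0.556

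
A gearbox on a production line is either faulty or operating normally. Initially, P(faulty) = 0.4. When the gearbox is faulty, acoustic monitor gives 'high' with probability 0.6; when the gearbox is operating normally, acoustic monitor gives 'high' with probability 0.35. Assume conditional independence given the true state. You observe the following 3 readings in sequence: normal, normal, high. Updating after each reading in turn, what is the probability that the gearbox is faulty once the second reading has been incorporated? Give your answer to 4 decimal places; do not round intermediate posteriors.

0.2016

Each posterior becomes the prior for the next update.
After 'normal': P(faulty) = 0.4·0.4000 / (0.4·0.4000 + 0.65·0.6000) ≈ 0.2909
After 'normal': P(faulty) = 0.4·0.2909 / (0.4·0.2909 + 0.65·0.7091) ≈ 0.2016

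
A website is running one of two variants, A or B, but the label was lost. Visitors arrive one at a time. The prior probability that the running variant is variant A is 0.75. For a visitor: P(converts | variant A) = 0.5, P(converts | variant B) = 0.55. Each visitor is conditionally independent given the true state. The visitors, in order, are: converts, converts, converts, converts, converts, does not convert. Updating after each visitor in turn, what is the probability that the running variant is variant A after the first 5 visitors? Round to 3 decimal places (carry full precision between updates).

0.651

After 'converts': P(A) = 0.5·0.7500 / (0.5·0.7500 + 0.55·0.2500) ≈ 0.7317
After 'converts': P(A) = 0.5·0.7317 / (0.5·0.7317 + 0.55·0.2683) ≈ 0.7126
After 'converts': P(A) = 0.5·0.7126 / (0.5·0.7126 + 0.55·0.2874) ≈ 0.6927
After 'converts': P(A) = 0.5·0.6927 / (0.5·0.6927 + 0.55·0.3073) ≈ 0.6720
After 'converts': P(A) = 0.5·0.6720 / (0.5·0.6720 + 0.55·0.3280) ≈ 0.6507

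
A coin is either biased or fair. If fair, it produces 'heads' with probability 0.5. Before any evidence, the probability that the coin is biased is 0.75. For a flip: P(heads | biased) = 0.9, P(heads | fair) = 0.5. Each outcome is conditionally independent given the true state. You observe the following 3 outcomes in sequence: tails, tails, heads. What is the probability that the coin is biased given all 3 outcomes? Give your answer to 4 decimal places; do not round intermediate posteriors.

After 'tails': P(biased) = 0.1·0.7500 / (0.1·0.7500 + 0.5·0.2500) ≈ 0.3750
After 'tails': P(biased) = 0.1·0.3750 / (0.1·0.3750 + 0.5·0.6250) ≈ 0.1071
After 'heads': P(biased) = 0.9·0.1071 / (0.9·0.1071 + 0.5·0.8929) ≈ 0.1776

0.1776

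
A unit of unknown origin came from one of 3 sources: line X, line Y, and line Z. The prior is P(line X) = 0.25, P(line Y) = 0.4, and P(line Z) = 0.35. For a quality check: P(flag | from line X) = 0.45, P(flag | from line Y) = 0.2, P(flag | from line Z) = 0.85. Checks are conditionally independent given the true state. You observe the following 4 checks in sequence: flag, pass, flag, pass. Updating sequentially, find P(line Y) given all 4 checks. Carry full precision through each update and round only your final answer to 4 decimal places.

After 'flag': normaliser = 0.45·0.2500 + 0.2·0.4000 + 0.85·0.3500; P(line X) ≈ 0.2296, P(line Y) ≈ 0.1633, P(line Z) ≈ 0.6071
After 'pass': normaliser = 0.55·0.2296 + 0.8·0.1633 + 0.15·0.6071; P(line X) ≈ 0.3629, P(line Y) ≈ 0.3754, P(line Z) ≈ 0.2617
After 'flag': normaliser = 0.45·0.3629 + 0.2·0.3754 + 0.85·0.2617; P(line X) ≈ 0.3544, P(line Y) ≈ 0.1629, P(line Z) ≈ 0.4827
After 'pass': normaliser = 0.55·0.3544 + 0.8·0.1629 + 0.15·0.4827; P(line X) ≈ 0.4901, P(line Y) ≈ 0.3277, P(line Z) ≈ 0.1821

0.3277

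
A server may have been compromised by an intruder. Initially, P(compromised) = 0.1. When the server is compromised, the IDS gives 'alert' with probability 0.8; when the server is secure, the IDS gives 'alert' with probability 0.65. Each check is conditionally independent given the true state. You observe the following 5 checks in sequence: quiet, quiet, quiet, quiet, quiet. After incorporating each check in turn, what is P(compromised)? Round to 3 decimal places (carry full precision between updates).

Apply Bayes' rule sequentially, carrying P(compromised) forward.
After 'quiet': P(compromised) = 0.2·0.1000 / (0.2·0.1000 + 0.35·0.9000) ≈ 0.0597
After 'quiet': P(compromised) = 0.2·0.0597 / (0.2·0.0597 + 0.35·0.9403) ≈ 0.0350
After 'quiet': P(compromised) = 0.2·0.0350 / (0.2·0.0350 + 0.35·0.9650) ≈ 0.0203
After 'quiet': P(compromised) = 0.2·0.0203 / (0.2·0.0203 + 0.35·0.9797) ≈ 0.0117
After 'quiet': P(compromised) = 0.2·0.0117 / (0.2·0.0117 + 0.35·0.9883) ≈ 0.0067

0.007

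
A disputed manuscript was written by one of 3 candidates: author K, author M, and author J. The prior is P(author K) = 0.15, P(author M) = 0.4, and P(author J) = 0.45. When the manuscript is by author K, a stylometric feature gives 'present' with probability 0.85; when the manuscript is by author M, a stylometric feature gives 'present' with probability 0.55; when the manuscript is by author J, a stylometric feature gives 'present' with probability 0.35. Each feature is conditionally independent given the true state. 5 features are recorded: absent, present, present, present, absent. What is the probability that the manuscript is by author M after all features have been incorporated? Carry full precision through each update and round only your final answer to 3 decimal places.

Apply Bayes' rule sequentially, carrying P(author M) forward.
After 'absent': normaliser = 0.15·0.1500 + 0.45·0.4000 + 0.65·0.4500; P(author K) ≈ 0.0455, P(author M) ≈ 0.3636, P(author J) ≈ 0.5909
After 'present': normaliser = 0.85·0.0455 + 0.55·0.3636 + 0.35·0.5909; P(author K) ≈ 0.0867, P(author M) ≈ 0.4490, P(author J) ≈ 0.4643
After 'present': normaliser = 0.85·0.0867 + 0.55·0.4490 + 0.35·0.4643; P(author K) ≈ 0.1526, P(author M) ≈ 0.5111, P(author J) ≈ 0.3363
After 'present': normaliser = 0.85·0.1526 + 0.55·0.5111 + 0.35·0.3363; P(author K) ≈ 0.2454, P(author M) ≈ 0.5319, P(author J) ≈ 0.2227
After 'absent': normaliser = 0.15·0.2454 + 0.45·0.5319 + 0.65·0.2227; P(author K) ≈ 0.0875, P(author M) ≈ 0.5686, P(author J) ≈ 0.3439

0.569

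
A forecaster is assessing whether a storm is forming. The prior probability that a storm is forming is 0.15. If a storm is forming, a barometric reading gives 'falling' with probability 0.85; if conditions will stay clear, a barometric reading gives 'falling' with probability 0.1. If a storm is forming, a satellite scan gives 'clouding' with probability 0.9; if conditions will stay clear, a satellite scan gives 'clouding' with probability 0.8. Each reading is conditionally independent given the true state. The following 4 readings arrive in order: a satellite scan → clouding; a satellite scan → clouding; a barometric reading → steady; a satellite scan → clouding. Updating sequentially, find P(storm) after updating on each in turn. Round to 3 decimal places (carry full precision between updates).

0.040

After a satellite scan='clouding': P(storm) = 0.9·0.1500 / (0.9·0.1500 + 0.8·0.8500) ≈ 0.1656
After a satellite scan='clouding': P(storm) = 0.9·0.1656 / (0.9·0.1656 + 0.8·0.8344) ≈ 0.1826
After a barometric reading='steady': P(storm) = 0.15·0.1826 / (0.15·0.1826 + 0.9·0.8174) ≈ 0.0359
After a satellite scan='clouding': P(storm) = 0.9·0.0359 / (0.9·0.0359 + 0.8·0.9641) ≈ 0.0402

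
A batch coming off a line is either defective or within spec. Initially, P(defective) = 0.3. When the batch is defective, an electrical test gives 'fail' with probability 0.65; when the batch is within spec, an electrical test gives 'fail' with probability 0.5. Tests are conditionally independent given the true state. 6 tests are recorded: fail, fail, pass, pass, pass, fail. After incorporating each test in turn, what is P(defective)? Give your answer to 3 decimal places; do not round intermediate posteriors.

0.244

Apply Bayes' rule sequentially, carrying P(defective) forward.
After 'fail': P(defective) = 0.65·0.3000 / (0.65·0.3000 + 0.5·0.7000) ≈ 0.3578
After 'fail': P(defective) = 0.65·0.3578 / (0.65·0.3578 + 0.5·0.6422) ≈ 0.4200
After 'pass': P(defective) = 0.35·0.4200 / (0.35·0.4200 + 0.5·0.5800) ≈ 0.3364
After 'pass': P(defective) = 0.35·0.3364 / (0.35·0.3364 + 0.5·0.6636) ≈ 0.2619
After 'pass': P(defective) = 0.35·0.2619 / (0.35·0.2619 + 0.5·0.7381) ≈ 0.1990
After 'fail': P(defective) = 0.65·0.1990 / (0.65·0.1990 + 0.5·0.8010) ≈ 0.2441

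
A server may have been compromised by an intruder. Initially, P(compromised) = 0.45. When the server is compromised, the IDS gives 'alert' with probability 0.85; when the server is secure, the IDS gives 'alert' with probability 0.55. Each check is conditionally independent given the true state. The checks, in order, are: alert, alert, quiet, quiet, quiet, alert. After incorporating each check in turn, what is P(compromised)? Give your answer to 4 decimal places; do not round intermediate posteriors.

After 'alert': P(compromised) = 0.85·0.4500 / (0.85·0.4500 + 0.55·0.5500) ≈ 0.5584
After 'alert': P(compromised) = 0.85·0.5584 / (0.85·0.5584 + 0.55·0.4416) ≈ 0.6615
After 'quiet': P(compromised) = 0.15·0.6615 / (0.15·0.6615 + 0.45·0.3385) ≈ 0.3944
After 'quiet': P(compromised) = 0.15·0.3944 / (0.15·0.3944 + 0.45·0.6056) ≈ 0.1784
After 'quiet': P(compromised) = 0.15·0.1784 / (0.15·0.1784 + 0.45·0.8216) ≈ 0.0675
After 'alert': P(compromised) = 0.85·0.0675 / (0.85·0.0675 + 0.55·0.9325) ≈ 0.1006

0.1006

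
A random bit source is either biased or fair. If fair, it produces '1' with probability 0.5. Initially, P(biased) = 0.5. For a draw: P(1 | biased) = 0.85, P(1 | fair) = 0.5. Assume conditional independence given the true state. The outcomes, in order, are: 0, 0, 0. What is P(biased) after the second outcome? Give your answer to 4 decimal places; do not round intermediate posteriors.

Apply Bayes' rule sequentially, carrying P(biased) forward.
After '0': P(biased) = 0.15·0.5000 / (0.15·0.5000 + 0.5·0.5000) ≈ 0.2308
After '0': P(biased) = 0.15·0.2308 / (0.15·0.2308 + 0.5·0.7692) ≈ 0.0826

0.0826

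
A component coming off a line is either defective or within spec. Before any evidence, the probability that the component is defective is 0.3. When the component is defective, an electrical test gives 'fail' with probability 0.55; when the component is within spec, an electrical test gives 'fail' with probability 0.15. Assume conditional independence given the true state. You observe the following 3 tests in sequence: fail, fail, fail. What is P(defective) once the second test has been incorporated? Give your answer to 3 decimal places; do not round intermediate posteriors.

After 'fail': P(defective) = 0.55·0.3000 / (0.55·0.3000 + 0.15·0.7000) ≈ 0.6111
After 'fail': P(defective) = 0.55·0.6111 / (0.55·0.6111 + 0.15·0.3889) ≈ 0.8521

0.852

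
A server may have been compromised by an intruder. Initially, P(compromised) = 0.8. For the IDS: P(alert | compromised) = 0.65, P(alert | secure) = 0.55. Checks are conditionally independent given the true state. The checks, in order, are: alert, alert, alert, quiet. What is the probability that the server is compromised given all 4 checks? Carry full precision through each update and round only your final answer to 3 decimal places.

After 'alert': P(compromised) = 0.65·0.8000 / (0.65·0.8000 + 0.55·0.2000) ≈ 0.8254
After 'alert': P(compromised) = 0.65·0.8254 / (0.65·0.8254 + 0.55·0.1746) ≈ 0.8482
After 'alert': P(compromised) = 0.65·0.8482 / (0.65·0.8482 + 0.55·0.1518) ≈ 0.8685
After 'quiet': P(compromised) = 0.35·0.8685 / (0.35·0.8685 + 0.45·0.1315) ≈ 0.8370

0.837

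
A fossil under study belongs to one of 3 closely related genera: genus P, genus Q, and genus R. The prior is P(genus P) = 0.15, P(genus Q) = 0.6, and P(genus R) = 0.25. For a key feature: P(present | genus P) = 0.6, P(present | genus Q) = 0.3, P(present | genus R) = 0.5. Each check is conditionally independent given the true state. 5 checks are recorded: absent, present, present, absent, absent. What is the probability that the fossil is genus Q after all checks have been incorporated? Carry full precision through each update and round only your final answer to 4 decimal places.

After 'absent': normaliser = 0.4·0.1500 + 0.7·0.6000 + 0.5·0.2500; P(genus P) ≈ 0.0992, P(genus Q) ≈ 0.6942, P(genus R) ≈ 0.2066
After 'present': normaliser = 0.6·0.0992 + 0.3·0.6942 + 0.5·0.2066; P(genus P) ≈ 0.1604, P(genus Q) ≈ 0.5612, P(genus R) ≈ 0.2784
After 'present': normaliser = 0.6·0.1604 + 0.3·0.5612 + 0.5·0.2784; P(genus P) ≈ 0.2383, P(genus Q) ≈ 0.4170, P(genus R) ≈ 0.3447
After 'absent': normaliser = 0.4·0.2383 + 0.7·0.4170 + 0.5·0.3447; P(genus P) ≈ 0.1703, P(genus Q) ≈ 0.5216, P(genus R) ≈ 0.3080
After 'absent': normaliser = 0.4·0.1703 + 0.7·0.5216 + 0.5·0.3080; P(genus P) ≈ 0.1160, P(genus Q) ≈ 0.6217, P(genus R) ≈ 0.2622

0.6217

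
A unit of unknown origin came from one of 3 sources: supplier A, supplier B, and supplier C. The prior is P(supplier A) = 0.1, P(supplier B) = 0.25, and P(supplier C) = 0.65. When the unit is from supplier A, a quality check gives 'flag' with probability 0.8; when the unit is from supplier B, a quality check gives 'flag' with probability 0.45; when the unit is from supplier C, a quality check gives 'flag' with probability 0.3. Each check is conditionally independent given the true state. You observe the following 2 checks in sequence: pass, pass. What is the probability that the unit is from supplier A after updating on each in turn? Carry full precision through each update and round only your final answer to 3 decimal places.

0.010

After 'pass': normaliser = 0.2·0.1000 + 0.55·0.2500 + 0.7·0.6500; P(supplier A) ≈ 0.0327, P(supplier B) ≈ 0.2245, P(supplier C) ≈ 0.7429
After 'pass': normaliser = 0.2·0.0327 + 0.55·0.2245 + 0.7·0.7429; P(supplier A) ≈ 0.0100, P(supplier B) ≈ 0.1900, P(supplier C) ≈ 0.8000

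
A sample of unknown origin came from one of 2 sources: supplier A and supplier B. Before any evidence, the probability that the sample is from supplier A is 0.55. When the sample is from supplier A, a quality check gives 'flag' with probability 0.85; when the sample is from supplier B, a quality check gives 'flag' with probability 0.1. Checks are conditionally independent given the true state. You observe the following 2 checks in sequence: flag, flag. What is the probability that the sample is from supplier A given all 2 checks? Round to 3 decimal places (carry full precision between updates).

Apply Bayes' rule sequentially, carrying P(supplier A) forward.
After 'flag': P(supplier A) = 0.85·0.5500 / (0.85·0.5500 + 0.1·0.4500) ≈ 0.9122
After 'flag': P(supplier A) = 0.85·0.9122 / (0.85·0.9122 + 0.1·0.0878) ≈ 0.9888

0.989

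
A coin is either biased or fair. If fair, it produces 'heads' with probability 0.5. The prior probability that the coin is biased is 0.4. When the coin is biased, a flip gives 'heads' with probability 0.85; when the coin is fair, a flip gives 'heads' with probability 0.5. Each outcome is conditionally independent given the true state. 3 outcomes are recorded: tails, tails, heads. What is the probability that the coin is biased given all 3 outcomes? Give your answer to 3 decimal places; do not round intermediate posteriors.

After 'tails': P(biased) = 0.15·0.4000 / (0.15·0.4000 + 0.5·0.6000) ≈ 0.1667
After 'tails': P(biased) = 0.15·0.1667 / (0.15·0.1667 + 0.5·0.8333) ≈ 0.0566
After 'heads': P(biased) = 0.85·0.0566 / (0.85·0.0566 + 0.5·0.9434) ≈ 0.0926

0.093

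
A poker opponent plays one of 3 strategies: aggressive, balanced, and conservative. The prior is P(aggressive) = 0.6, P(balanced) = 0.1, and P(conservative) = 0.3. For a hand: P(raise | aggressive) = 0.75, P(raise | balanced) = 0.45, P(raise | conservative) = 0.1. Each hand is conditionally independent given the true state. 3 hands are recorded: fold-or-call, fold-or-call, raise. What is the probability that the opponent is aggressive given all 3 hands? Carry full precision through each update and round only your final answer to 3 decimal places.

0.426

After 'fold-or-call': normaliser = 0.25·0.6000 + 0.55·0.1000 + 0.9·0.3000; P(aggressive) ≈ 0.3158, P(balanced) ≈ 0.1158, P(conservative) ≈ 0.5684
After 'fold-or-call': normaliser = 0.25·0.3158 + 0.55·0.1158 + 0.9·0.5684; P(aggressive) ≈ 0.1207, P(balanced) ≈ 0.0973, P(conservative) ≈ 0.7820
After 'raise': normaliser = 0.75·0.1207 + 0.45·0.0973 + 0.1·0.7820; P(aggressive) ≈ 0.4259, P(balanced) ≈ 0.2061, P(conservative) ≈ 0.3680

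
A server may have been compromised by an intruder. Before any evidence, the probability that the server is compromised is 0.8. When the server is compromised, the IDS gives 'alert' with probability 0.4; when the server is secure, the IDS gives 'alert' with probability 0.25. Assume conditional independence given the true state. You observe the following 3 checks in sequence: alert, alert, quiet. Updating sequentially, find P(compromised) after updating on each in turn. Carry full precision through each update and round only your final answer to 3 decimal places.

0.891

After 'alert': P(compromised) = 0.4·0.8000 / (0.4·0.8000 + 0.25·0.2000) ≈ 0.8649
After 'alert': P(compromised) = 0.4·0.8649 / (0.4·0.8649 + 0.25·0.1351) ≈ 0.9110
After 'quiet': P(compromised) = 0.6·0.9110 / (0.6·0.9110 + 0.75·0.0890) ≈ 0.8912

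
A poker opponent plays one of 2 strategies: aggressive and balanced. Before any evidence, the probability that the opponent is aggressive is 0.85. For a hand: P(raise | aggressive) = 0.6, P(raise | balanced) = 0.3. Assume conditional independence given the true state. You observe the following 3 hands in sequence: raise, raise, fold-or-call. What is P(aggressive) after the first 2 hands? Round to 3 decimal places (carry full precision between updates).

After 'raise': P(aggressive) = 0.6·0.8500 / (0.6·0.8500 + 0.3·0.1500) ≈ 0.9189
After 'raise': P(aggressive) = 0.6·0.9189 / (0.6·0.9189 + 0.3·0.0811) ≈ 0.9577

0.958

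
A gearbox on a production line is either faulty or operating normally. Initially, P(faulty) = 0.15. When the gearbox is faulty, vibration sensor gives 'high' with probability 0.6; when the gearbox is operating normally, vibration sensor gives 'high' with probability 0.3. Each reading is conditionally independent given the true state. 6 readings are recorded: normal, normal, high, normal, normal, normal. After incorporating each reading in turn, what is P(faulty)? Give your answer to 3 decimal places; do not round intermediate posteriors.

Apply Bayes' rule sequentially, carrying P(faulty) forward.
After 'normal': P(faulty) = 0.4·0.1500 / (0.4·0.1500 + 0.7·0.8500) ≈ 0.0916
After 'normal': P(faulty) = 0.4·0.0916 / (0.4·0.0916 + 0.7·0.9084) ≈ 0.0545
After 'high': P(faulty) = 0.6·0.0545 / (0.6·0.0545 + 0.3·0.9455) ≈ 0.1033
After 'normal': P(faulty) = 0.4·0.1033 / (0.4·0.1033 + 0.7·0.8967) ≈ 0.0618
After 'normal': P(faulty) = 0.4·0.0618 / (0.4·0.0618 + 0.7·0.9382) ≈ 0.0363
After 'normal': P(faulty) = 0.4·0.0363 / (0.4·0.0363 + 0.7·0.9637) ≈ 0.0211

0.021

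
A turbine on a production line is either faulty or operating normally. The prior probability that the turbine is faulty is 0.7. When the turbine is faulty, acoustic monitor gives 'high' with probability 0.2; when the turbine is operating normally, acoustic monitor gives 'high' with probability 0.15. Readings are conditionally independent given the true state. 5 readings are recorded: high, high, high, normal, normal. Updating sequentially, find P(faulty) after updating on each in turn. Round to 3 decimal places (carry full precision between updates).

0.830

After 'high': P(faulty) = 0.2·0.7000 / (0.2·0.7000 + 0.15·0.3000) ≈ 0.7568
After 'high': P(faulty) = 0.2·0.7568 / (0.2·0.7568 + 0.15·0.2432) ≈ 0.8058
After 'high': P(faulty) = 0.2·0.8058 / (0.2·0.8058 + 0.15·0.1942) ≈ 0.8469
After 'normal': P(faulty) = 0.8·0.8469 / (0.8·0.8469 + 0.85·0.1531) ≈ 0.8389
After 'normal': P(faulty) = 0.8·0.8389 / (0.8·0.8389 + 0.85·0.1611) ≈ 0.8305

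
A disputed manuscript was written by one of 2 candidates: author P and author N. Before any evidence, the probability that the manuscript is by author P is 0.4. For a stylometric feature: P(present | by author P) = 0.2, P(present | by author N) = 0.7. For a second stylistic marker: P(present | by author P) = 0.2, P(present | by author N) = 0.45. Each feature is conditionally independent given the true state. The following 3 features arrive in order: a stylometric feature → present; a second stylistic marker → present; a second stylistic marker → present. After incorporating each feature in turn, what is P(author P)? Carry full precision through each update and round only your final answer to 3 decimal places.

Apply Bayes' rule sequentially, carrying P(author P) forward.
After a stylometric feature='present': P(author P) = 0.2·0.4000 / (0.2·0.4000 + 0.7·0.6000) ≈ 0.1600
After a second stylistic marker='present': P(author P) = 0.2·0.1600 / (0.2·0.1600 + 0.45·0.8400) ≈ 0.0780
After a second stylistic marker='present': P(author P) = 0.2·0.0780 / (0.2·0.0780 + 0.45·0.9220) ≈ 0.0363

0.036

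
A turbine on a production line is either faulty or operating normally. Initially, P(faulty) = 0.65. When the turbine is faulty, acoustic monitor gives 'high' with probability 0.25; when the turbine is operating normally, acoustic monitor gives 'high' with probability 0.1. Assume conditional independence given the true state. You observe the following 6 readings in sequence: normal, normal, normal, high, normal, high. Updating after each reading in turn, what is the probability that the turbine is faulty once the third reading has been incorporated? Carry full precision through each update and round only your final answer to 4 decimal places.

0.5180

After 'normal': P(faulty) = 0.75·0.6500 / (0.75·0.6500 + 0.9·0.3500) ≈ 0.6075
After 'normal': P(faulty) = 0.75·0.6075 / (0.75·0.6075 + 0.9·0.3925) ≈ 0.5633
After 'normal': P(faulty) = 0.75·0.5633 / (0.75·0.5633 + 0.9·0.4367) ≈ 0.5180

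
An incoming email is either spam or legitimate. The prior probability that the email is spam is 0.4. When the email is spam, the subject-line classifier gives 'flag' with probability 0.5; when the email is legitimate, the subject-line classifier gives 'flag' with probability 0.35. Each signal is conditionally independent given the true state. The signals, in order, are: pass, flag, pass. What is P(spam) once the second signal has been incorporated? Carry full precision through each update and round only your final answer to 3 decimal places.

0.423

Each posterior becomes the prior for the next update.
After 'pass': P(spam) = 0.5·0.4000 / (0.5·0.4000 + 0.65·0.6000) ≈ 0.3390
After 'flag': P(spam) = 0.5·0.3390 / (0.5·0.3390 + 0.35·0.6610) ≈ 0.4228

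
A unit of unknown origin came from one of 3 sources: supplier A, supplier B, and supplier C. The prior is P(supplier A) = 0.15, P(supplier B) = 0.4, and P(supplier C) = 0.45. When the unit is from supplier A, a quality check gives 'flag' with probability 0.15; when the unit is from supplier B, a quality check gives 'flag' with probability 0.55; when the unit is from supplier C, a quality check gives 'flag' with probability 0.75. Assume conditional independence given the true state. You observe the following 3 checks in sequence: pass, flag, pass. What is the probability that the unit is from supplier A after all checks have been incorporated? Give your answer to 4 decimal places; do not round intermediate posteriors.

0.1985

After 'pass': normaliser = 0.85·0.1500 + 0.45·0.4000 + 0.25·0.4500; P(supplier A) ≈ 0.3036, P(supplier B) ≈ 0.4286, P(supplier C) ≈ 0.2679
After 'flag': normaliser = 0.15·0.3036 + 0.55·0.4286 + 0.75·0.2679; P(supplier A) ≈ 0.0944, P(supplier B) ≈ 0.4889, P(supplier C) ≈ 0.4167
After 'pass': normaliser = 0.85·0.0944 + 0.45·0.4889 + 0.25·0.4167; P(supplier A) ≈ 0.1985, P(supplier B) ≈ 0.5440, P(supplier C) ≈ 0.2576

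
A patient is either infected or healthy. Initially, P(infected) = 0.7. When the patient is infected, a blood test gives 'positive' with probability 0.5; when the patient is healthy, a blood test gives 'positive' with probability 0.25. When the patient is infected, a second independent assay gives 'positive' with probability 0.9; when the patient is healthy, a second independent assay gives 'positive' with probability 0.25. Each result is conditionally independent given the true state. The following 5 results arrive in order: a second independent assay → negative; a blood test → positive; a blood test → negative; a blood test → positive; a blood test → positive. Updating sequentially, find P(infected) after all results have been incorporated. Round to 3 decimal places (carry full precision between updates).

After a second independent assay='negative': P(infected) = 0.1·0.7000 / (0.1·0.7000 + 0.75·0.3000) ≈ 0.2373
After a blood test='positive': P(infected) = 0.5·0.2373 / (0.5·0.2373 + 0.25·0.7627) ≈ 0.3836
After a blood test='negative': P(infected) = 0.5·0.3836 / (0.5·0.3836 + 0.75·0.6164) ≈ 0.2932
After a blood test='positive': P(infected) = 0.5·0.2932 / (0.5·0.2932 + 0.25·0.7068) ≈ 0.4534
After a blood test='positive': P(infected) = 0.5·0.4534 / (0.5·0.4534 + 0.25·0.5466) ≈ 0.6240

0.624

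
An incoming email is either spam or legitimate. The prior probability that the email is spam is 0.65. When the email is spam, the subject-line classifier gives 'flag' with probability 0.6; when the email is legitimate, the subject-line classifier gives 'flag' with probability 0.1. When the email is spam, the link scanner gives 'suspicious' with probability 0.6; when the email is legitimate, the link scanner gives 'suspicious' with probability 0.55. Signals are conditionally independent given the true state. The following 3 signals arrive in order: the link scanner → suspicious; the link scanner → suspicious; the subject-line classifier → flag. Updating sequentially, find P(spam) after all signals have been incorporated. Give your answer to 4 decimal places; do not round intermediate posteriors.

Each posterior becomes the prior for the next update.
After the link scanner='suspicious': P(spam) = 0.6·0.6500 / (0.6·0.6500 + 0.55·0.3500) ≈ 0.6695
After the link scanner='suspicious': P(spam) = 0.6·0.6695 / (0.6·0.6695 + 0.55·0.3305) ≈ 0.6885
After the subject-line classifier='flag': P(spam) = 0.6·0.6885 / (0.6·0.6885 + 0.1·0.3115) ≈ 0.9299

0.9299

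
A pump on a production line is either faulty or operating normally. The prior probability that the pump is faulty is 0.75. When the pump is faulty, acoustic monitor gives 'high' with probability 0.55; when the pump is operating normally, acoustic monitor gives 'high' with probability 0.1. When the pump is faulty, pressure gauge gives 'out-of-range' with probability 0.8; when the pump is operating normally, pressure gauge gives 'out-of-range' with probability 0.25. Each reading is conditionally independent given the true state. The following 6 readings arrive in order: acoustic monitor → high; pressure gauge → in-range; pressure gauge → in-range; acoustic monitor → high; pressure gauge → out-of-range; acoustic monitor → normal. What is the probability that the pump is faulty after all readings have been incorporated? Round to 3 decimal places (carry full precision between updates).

0.912

After acoustic monitor='high': P(faulty) = 0.55·0.7500 / (0.55·0.7500 + 0.1·0.2500) ≈ 0.9429
After pressure gauge='in-range': P(faulty) = 0.2·0.9429 / (0.2·0.9429 + 0.75·0.0571) ≈ 0.8148
After pressure gauge='in-range': P(faulty) = 0.2·0.8148 / (0.2·0.8148 + 0.75·0.1852) ≈ 0.5399
After acoustic monitor='high': P(faulty) = 0.55·0.5399 / (0.55·0.5399 + 0.1·0.4601) ≈ 0.8658
After pressure gauge='out-of-range': P(faulty) = 0.8·0.8658 / (0.8·0.8658 + 0.25·0.1342) ≈ 0.9538
After acoustic monitor='normal': P(faulty) = 0.45·0.9538 / (0.45·0.9538 + 0.9·0.0462) ≈ 0.9117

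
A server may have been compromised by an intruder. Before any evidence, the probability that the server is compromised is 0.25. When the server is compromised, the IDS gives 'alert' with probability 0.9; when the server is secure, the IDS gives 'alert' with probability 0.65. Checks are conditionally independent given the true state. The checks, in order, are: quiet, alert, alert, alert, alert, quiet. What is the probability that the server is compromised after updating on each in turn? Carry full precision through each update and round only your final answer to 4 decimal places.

After 'quiet': P(compromised) = 0.1·0.2500 / (0.1·0.2500 + 0.35·0.7500) ≈ 0.0870
After 'alert': P(compromised) = 0.9·0.0870 / (0.9·0.0870 + 0.65·0.9130) ≈ 0.1165
After 'alert': P(compromised) = 0.9·0.1165 / (0.9·0.1165 + 0.65·0.8835) ≈ 0.1544
After 'alert': P(compromised) = 0.9·0.1544 / (0.9·0.1544 + 0.65·0.8456) ≈ 0.2018
After 'alert': P(compromised) = 0.9·0.2018 / (0.9·0.2018 + 0.65·0.7982) ≈ 0.2593
After 'quiet': P(compromised) = 0.1·0.2593 / (0.1·0.2593 + 0.35·0.7407) ≈ 0.0909

0.0909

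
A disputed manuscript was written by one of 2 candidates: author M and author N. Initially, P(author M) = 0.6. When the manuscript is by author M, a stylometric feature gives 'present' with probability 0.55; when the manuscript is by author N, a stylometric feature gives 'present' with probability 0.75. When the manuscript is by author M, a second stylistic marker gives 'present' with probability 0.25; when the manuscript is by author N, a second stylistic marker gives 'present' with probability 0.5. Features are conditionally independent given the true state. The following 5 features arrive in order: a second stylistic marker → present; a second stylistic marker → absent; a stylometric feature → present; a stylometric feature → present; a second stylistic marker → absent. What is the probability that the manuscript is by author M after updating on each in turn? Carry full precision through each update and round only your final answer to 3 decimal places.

Apply Bayes' rule sequentially, carrying P(author M) forward.
After a second stylistic marker='present': P(author M) = 0.25·0.6000 / (0.25·0.6000 + 0.5·0.4000) ≈ 0.4286
After a second stylistic marker='absent': P(author M) = 0.75·0.4286 / (0.75·0.4286 + 0.5·0.5714) ≈ 0.5294
After a stylometric feature='present': P(author M) = 0.55·0.5294 / (0.55·0.5294 + 0.75·0.4706) ≈ 0.4521
After a stylometric feature='present': P(author M) = 0.55·0.4521 / (0.55·0.4521 + 0.75·0.5479) ≈ 0.3769
After a second stylistic marker='absent': P(author M) = 0.75·0.3769 / (0.75·0.3769 + 0.5·0.6231) ≈ 0.4758

0.476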